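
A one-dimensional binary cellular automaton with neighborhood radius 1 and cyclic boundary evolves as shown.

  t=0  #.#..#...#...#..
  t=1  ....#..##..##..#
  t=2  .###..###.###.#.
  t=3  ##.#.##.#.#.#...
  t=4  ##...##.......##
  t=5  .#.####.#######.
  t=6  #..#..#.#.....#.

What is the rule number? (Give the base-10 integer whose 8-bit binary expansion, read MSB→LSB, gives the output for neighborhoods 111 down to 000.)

75

  nb ###: next=.  (t=2,i=2, bit7=0)
  nb ##.: next=#  (t=1,i=8, bit6=1)
  nb #.#: next=.  (t=0,i=1, bit5=0)
  nb #..: next=.  (t=0,i=3, bit4=0)
  nb .##: next=#  (t=1,i=7, bit3=1)
  nb .#.: next=.  (t=0,i=0, bit2=0)
  nb ..#: next=#  (t=0,i=4, bit1=1)
  nb ...: next=#  (t=0,i=7, bit0=1)
  bits 01001011 = 75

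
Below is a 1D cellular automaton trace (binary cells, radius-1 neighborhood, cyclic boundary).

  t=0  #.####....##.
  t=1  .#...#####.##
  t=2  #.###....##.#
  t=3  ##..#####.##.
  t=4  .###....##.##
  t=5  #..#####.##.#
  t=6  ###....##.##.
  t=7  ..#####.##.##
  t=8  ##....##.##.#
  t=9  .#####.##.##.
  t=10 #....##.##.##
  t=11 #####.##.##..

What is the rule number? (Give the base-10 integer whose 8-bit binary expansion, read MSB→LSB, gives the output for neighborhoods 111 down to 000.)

  [7] ### => .  t=0,i=3
  [6] ##. => #  t=0,i=5
  [5] #.# => #  t=0,i=1
  [4] #.. => #  t=0,i=6
  [3] .## => .  t=0,i=2
  [2] .#. => .  t=0,i=0
  [1] ..# => #  t=0,i=9
  [0] ... => #  t=0,i=7
  bits 01110011 = 115

115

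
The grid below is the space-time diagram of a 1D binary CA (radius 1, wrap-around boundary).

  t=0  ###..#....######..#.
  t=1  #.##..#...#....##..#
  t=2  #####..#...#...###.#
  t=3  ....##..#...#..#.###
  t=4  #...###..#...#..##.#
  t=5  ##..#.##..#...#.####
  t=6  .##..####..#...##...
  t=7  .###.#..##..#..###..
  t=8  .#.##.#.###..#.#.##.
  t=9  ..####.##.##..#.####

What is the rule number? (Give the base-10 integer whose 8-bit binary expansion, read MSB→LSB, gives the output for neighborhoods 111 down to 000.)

120

  ###|.  b7=0 t=0,i=1
  ##.|#  b6=1 t=0,i=2
  #.#|#  b5=1 t=0,i=19
  #..|#  b4=1 t=0,i=3
  .##|#  b3=1 t=0,i=0
  .#.|.  b2=0 t=0,i=5
  ..#|.  b1=0 t=0,i=4
  ...|.  b0=0 t=0,i=7
  bits 01111000 = 120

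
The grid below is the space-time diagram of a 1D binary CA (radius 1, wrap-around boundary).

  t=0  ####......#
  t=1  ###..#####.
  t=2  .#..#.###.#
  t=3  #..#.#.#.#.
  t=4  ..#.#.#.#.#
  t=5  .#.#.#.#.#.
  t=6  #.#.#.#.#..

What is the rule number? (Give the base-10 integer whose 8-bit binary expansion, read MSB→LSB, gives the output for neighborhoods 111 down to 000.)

163

  nb ###: next=#  (t=0,i=0, bit7=1)
  nb ##.: next=.  (t=0,i=3, bit6=0)
  nb #.#: next=#  (t=1,i=10, bit5=1)
  nb #..: next=.  (t=0,i=4, bit4=0)
  nb .##: next=.  (t=0,i=10, bit3=0)
  nb .#.: next=.  (t=2,i=1, bit2=0)
  nb ..#: next=#  (t=0,i=9, bit1=1)
  nb ...: next=#  (t=0,i=5, bit0=1)
  bits 10100011 = 163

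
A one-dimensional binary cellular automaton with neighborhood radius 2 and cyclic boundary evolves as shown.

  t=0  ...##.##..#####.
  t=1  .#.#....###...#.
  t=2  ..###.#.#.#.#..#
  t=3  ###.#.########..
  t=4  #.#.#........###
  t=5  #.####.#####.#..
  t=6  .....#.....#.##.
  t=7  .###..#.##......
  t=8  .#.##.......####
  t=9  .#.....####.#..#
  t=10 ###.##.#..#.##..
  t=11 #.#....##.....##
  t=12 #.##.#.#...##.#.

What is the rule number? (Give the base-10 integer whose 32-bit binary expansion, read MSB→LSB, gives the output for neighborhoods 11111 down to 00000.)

842663875

  nb #####: next=.  (t=0,i=12, bit31=0)
  nb ####.: next=.  (t=0,i=13, bit30=0)
  nb ###.#: next=#  (t=2,i=4, bit29=1)
  nb ###..: next=#  (t=0,i=14, bit28=1)
  nb ##.##: next=.  (t=0,i=5, bit27=0)
  nb ##.#.: next=.  (t=2,i=5, bit26=0)
  nb ##..#: next=#  (t=0,i=8, bit25=1)
  nb ##...: next=.  (t=0,i=15, bit24=0)
  nb #.###: next=.  (t=3,i=6, bit23=0)
  nb #.##.: next=.  (t=0,i=6, bit22=0)
  nb #.#.#: next=#  (t=2,i=6, bit21=1)
  nb #.#..: next=#  (t=1,i=3, bit20=1)
  nb #..##: next=#  (t=0,i=9, bit19=1)
  nb #..#.: next=.  (t=1,i=0, bit18=0)
  nb #...#: next=#  (t=1,i=12, bit17=1)
  nb #....: next=.  (t=0,i=0, bit16=0)
  nb .####: next=.  (t=0,i=11, bit15=0)
  nb .###.: next=.  (t=1,i=9, bit14=0)
  nb .##.#: next=.  (t=0,i=4, bit13=0)
  nb .##..: next=.  (t=0,i=7, bit12=0)
  nb .#.##: next=.  (t=3,i=5, bit11=0)
  nb .#.#.: next=#  (t=1,i=2, bit10=1)
  nb .#..#: next=#  (t=1,i=15, bit9=1)
  nb .#...: next=#  (t=1,i=4, bit8=1)
  nb ..###: next=#  (t=0,i=10, bit7=1)
  nb ..##.: next=#  (t=0,i=3, bit6=1)
  nb ..#.#: next=.  (t=1,i=1, bit5=0)
  nb ..#..: next=.  (t=1,i=14, bit4=0)
  nb ...##: next=.  (t=0,i=2, bit3=0)
  nb ...#.: next=.  (t=1,i=13, bit2=0)
  nb ....#: next=#  (t=0,i=1, bit1=1)
  nb .....: next=#  (t=4,i=7, bit0=1)
  bits 00110010001110100000011111000011 = 842663875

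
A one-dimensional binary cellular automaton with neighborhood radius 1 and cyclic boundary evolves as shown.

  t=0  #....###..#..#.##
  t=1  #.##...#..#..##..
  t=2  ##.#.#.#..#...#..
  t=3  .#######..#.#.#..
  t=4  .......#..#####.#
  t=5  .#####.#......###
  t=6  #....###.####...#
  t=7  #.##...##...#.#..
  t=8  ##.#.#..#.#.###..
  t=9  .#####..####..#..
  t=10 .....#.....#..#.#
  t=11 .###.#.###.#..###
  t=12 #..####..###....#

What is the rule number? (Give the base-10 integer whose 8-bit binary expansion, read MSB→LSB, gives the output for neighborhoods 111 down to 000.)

  ###|.  b7=0 t=0,i=6
  ##.|#  b6=1 t=0,i=0
  #.#|#  b5=1 t=0,i=14
  #..|.  b4=0 t=0,i=1
  .##|.  b3=0 t=0,i=5
  .#.|#  b2=1 t=0,i=10
  ..#|.  b1=0 t=0,i=4
  ...|#  b0=1 t=0,i=2
  bits 01100101 = 101

101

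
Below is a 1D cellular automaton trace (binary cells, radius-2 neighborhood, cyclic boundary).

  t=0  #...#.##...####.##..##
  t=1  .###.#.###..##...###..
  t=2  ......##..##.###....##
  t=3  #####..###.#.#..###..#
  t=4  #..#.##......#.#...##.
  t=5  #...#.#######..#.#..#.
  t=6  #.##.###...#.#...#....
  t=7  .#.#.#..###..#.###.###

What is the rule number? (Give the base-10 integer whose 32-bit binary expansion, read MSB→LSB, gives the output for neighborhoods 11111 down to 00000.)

1134278679

  nb #####: next=.  (t=3,i=1, bit31=0)
  nb ####.: next=#  (t=0,i=13, bit30=1)
  nb ###.#: next=.  (t=0,i=14, bit29=0)
  nb ###..: next=.  (t=0,i=0, bit28=0)
  nb ##.##: next=.  (t=0,i=15, bit27=0)
  nb ##.#.: next=.  (t=1,i=4, bit26=0)
  nb ##..#: next=#  (t=0,i=18, bit25=1)
  nb ##...: next=#  (t=0,i=1, bit24=1)
  nb #.###: next=#  (t=1,i=7, bit23=1)
  nb #.##.: next=.  (t=0,i=6, bit22=0)
  nb #.#.#: next=.  (t=1,i=5, bit21=0)
  nb #.#..: next=#  (t=3,i=13, bit20=1)
  nb #..##: next=#  (t=0,i=19, bit19=1)
  nb #..#.: next=.  (t=4,i=2, bit18=0)
  nb #...#: next=#  (t=0,i=2, bit17=1)
  nb #....: next=#  (t=2,i=1, bit16=1)
  nb .####: next=#  (t=0,i=12, bit15=1)
  nb .###.: next=.  (t=0,i=21, bit14=0)
  nb .##.#: next=#  (t=2,i=11, bit13=1)
  nb .##..: next=#  (t=0,i=7, bit12=1)
  nb .#.##: next=#  (t=0,i=5, bit11=1)
  nb .#.#.: next=.  (t=3,i=12, bit10=0)
  nb .#..#: next=.  (t=3,i=14, bit9=0)
  nb .#...: next=.  (t=4,i=16, bit8=0)
  nb ..###: next=.  (t=0,i=11, bit7=0)
  nb ..##.: next=.  (t=1,i=12, bit6=0)
  nb ..#.#: next=.  (t=0,i=4, bit5=0)
  nb ..#..: next=#  (t=6,i=17, bit4=1)
  nb ...##: next=.  (t=0,i=10, bit3=0)
  nb ...#.: next=#  (t=0,i=3, bit2=1)
  nb ....#: next=#  (t=2,i=4, bit1=1)
  nb .....: next=#  (t=2,i=2, bit0=1)
  bits 01000011100110111011100000010111 = 1134278679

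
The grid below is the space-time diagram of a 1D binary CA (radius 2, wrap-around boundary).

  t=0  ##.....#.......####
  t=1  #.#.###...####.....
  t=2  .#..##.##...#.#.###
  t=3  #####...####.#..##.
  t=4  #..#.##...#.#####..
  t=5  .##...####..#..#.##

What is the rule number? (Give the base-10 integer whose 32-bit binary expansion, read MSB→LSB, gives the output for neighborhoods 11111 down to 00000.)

1201559111

  #####|.  b31=0 t=0,i=17
  ####.|#  b30=1 t=0,i=0
  ###.#|.  b29=0 t=2,i=18
  ###..|.  b28=0 t=0,i=1
  ##.##|.  b27=0 t=2,i=6
  ##.#.|#  b26=1 t=2,i=0
  ##..#|#  b25=1 t=4,i=17
  ##...|#  b24=1 t=0,i=2
  #.###|#  b23=1 t=1,i=4
  #.##.|.  b22=0 t=2,i=7
  #.#.#|.  b21=0 t=1,i=2
  #.#..|#  b20=1 t=2,i=1
  #..##|#  b19=1 t=2,i=3
  #..#.|#  b18=1 t=4,i=2
  #...#|#  b17=1 t=1,i=8
  #....|.  b16=0 t=0,i=3
  .####|.  b15=0 t=0,i=16
  .###.|#  b14=1 t=1,i=5
  .##.#|.  b13=0 t=2,i=5
  .##..|#  b12=1 t=2,i=8
  .#.##|.  b11=0 t=1,i=3
  .#.#.|#  b10=1 t=1,i=1
  .#..#|#  b9=1 t=2,i=2
  .#...|.  b8=0 t=0,i=8
  ..###|.  b7=0 t=0,i=15
  ..##.|#  b6=1 t=2,i=4
  ..#.#|.  b5=0 t=1,i=0
  ..#..|.  b4=0 t=0,i=7
  ...##|.  b3=0 t=0,i=14
  ...#.|#  b2=1 t=0,i=6
  ....#|#  b1=1 t=0,i=5
  .....|#  b0=1 t=0,i=4
  bits 01000111100111100101011001000111 = 1201559111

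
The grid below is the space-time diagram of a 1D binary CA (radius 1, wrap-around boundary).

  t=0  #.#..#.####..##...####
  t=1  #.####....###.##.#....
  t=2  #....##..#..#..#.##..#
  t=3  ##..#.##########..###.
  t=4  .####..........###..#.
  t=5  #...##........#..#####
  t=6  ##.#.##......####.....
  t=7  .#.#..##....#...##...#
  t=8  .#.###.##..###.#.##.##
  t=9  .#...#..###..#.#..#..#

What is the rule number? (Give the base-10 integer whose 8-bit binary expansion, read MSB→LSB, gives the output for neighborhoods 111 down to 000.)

  ###|.  b7=0 t=0,i=8
  ##.|#  b6=1 t=0,i=0
  #.#|.  b5=0 t=0,i=1
  #..|#  b4=1 t=0,i=3
  .##|.  b3=0 t=0,i=7
  .#.|#  b2=1 t=0,i=2
  ..#|#  b1=1 t=0,i=4
  ...|.  b0=0 t=0,i=16
  bits 01010110 = 86

86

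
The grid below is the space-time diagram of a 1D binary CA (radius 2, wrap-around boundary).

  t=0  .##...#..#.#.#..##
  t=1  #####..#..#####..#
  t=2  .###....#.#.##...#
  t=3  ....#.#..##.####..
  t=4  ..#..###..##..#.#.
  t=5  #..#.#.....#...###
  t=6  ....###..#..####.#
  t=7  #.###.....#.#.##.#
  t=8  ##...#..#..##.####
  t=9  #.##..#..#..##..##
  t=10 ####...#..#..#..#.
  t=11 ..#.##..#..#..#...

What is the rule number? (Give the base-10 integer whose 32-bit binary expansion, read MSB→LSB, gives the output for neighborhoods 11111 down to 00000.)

  #####|#  b31=1 t=1,i=1
  ####.|#  b30=1 t=1,i=3
  ###.#|#  b29=1 t=6,i=15
  ###..|.  b28=0 t=1,i=4
  ##.##|#  b27=1 t=0,i=0
  ##.#.|.  b26=0 t=6,i=16
  ##..#|.  b25=0 t=1,i=5
  ##...|#  b24=1 t=0,i=3
  #.###|.  b23=0 t=2,i=1
  #.##.|#  b22=1 t=0,i=1
  #.#.#|#  b21=1 t=0,i=11
  #.#..|#  b20=1 t=0,i=13
  #..##|.  b19=0 t=0,i=15
  #..#.|.  b18=0 t=0,i=8
  #...#|#  b17=1 t=0,i=4
  #....|.  b16=0 t=2,i=5
  .####|.  b15=0 t=1,i=0
  .###.|.  b14=0 t=2,i=2
  .##.#|#  b13=1 t=0,i=17
  .##..|#  b12=1 t=0,i=2
  .#.##|.  b11=0 t=2,i=0
  .#.#.|#  b10=1 t=0,i=10
  .#..#|#  b9=1 t=0,i=7
  .#...|#  b8=1 t=4,i=17
  ..###|#  b7=1 t=1,i=10
  ..##.|.  b6=0 t=0,i=16
  ..#.#|.  b5=0 t=0,i=9
  ..#..|.  b4=0 t=0,i=6
  ...##|#  b3=1 t=5,i=14
  ...#.|.  b2=0 t=0,i=5
  ....#|#  b1=1 t=2,i=6
  .....|.  b0=0 t=3,i=0
  bits 11101001011100100011011110001010 = 3916576650

3916576650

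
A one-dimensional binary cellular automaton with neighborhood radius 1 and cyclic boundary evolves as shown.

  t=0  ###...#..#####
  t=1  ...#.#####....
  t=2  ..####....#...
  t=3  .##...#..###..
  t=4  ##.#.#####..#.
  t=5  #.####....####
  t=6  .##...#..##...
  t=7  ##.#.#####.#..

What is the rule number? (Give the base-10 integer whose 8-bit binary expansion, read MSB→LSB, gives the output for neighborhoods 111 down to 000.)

62

  ### -> .   bit 7 = 0  t=0,i=0
  ##. -> .   bit 6 = 0  t=0,i=2
  #.# -> #   bit 5 = 1  t=1,i=4
  #.. -> #   bit 4 = 1  t=0,i=3
  .## -> #   bit 3 = 1  t=0,i=9
  .#. -> #   bit 2 = 1  t=0,i=6
  ..# -> #   bit 1 = 1  t=0,i=5
  ... -> .   bit 0 = 0  t=0,i=4
  bits 00111110 = 62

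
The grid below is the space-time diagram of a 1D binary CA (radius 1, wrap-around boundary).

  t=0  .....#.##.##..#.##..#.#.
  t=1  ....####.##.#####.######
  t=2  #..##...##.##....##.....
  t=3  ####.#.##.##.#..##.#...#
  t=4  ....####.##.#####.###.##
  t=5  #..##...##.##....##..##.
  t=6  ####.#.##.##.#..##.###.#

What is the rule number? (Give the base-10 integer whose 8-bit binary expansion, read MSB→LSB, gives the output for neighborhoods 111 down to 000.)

  ###|.  b7=0 t=1,i=5
  ##.|.  b6=0 t=0,i=8
  #.#|#  b5=1 t=0,i=6
  #..|#  b4=1 t=0,i=12
  .##|#  b3=1 t=0,i=7
  .#.|#  b2=1 t=0,i=5
  ..#|#  b1=1 t=0,i=4
  ...|.  b0=0 t=0,i=0
  bits 00111110 = 62

62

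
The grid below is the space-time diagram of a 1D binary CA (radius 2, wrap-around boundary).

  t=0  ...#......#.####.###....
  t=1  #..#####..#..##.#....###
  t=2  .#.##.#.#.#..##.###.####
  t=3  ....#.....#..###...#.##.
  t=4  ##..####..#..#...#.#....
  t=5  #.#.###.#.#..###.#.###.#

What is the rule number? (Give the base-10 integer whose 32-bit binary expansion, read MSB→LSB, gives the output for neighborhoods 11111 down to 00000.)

1242800633

  #####|.  b31=0 t=1,i=5
  ####.|#  b30=1 t=0,i=14
  ###.#|.  b29=0 t=0,i=15
  ###..|.  b28=0 t=0,i=19
  ##.##|#  b27=1 t=0,i=16
  ##.#.|.  b26=0 t=1,i=15
  ##..#|#  b25=1 t=1,i=1
  ##...|.  b24=0 t=0,i=20
  #.###|.  b23=0 t=0,i=12
  #.##.|.  b22=0 t=2,i=3
  #.#.#|.  b21=0 t=2,i=1
  #.#..|#  b20=1 t=1,i=16
  #..##|.  b19=0 t=1,i=2
  #..#.|.  b18=0 t=1,i=9
  #...#|#  b17=1 t=3,i=17
  #....|#  b16=1 t=0,i=5
  .####|#  b15=1 t=0,i=13
  .###.|.  b14=0 t=0,i=18
  .##.#|#  b13=1 t=1,i=14
  .##..|.  b12=0 t=3,i=22
  .#.##|.  b11=0 t=0,i=11
  .#.#.|.  b10=0 t=2,i=7
  .#..#|.  b9=0 t=1,i=11
  .#...|#  b8=1 t=0,i=4
  ..###|#  b7=1 t=1,i=3
  ..##.|#  b6=1 t=1,i=13
  ..#.#|#  b5=1 t=0,i=10
  ..#..|#  b4=1 t=0,i=3
  ...##|#  b3=1 t=1,i=20
  ...#.|.  b2=0 t=0,i=2
  ....#|.  b1=0 t=0,i=1
  .....|#  b0=1 t=0,i=0
  bits 01001010000100111010000111111001 = 1242800633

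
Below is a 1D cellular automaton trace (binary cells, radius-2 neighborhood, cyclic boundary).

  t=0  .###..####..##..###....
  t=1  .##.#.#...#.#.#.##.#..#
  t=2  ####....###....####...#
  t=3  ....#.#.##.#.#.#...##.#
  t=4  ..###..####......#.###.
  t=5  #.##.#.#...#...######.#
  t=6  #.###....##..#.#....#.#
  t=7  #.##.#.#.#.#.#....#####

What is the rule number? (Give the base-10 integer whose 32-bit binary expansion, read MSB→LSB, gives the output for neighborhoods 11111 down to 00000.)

  [31] ##### => .  t=2,i=1
  [30] ####. => .  t=0,i=8
  [29] ###.# => #  t=5,i=20
  [28] ###.. => .  t=0,i=3
  [27] ##.## => .  t=5,i=1
  [26] ##.#. => #  t=1,i=3
  [25] ##..# => #  t=0,i=4
  [24] ##... => #  t=0,i=19
  [23] #.### => #  t=4,i=19
  [22] #.##. => #  t=1,i=1
  [21] #.#.# => .  t=1,i=4
  [20] #.#.. => .  t=1,i=6
  [19] #..## => .  t=0,i=5
  [18] #..#. => .  t=1,i=21
  [17] #...# => #  t=1,i=8
  [16] #.... => .  t=0,i=20
  [15] .#### => .  t=0,i=7
  [14] .###. => #  t=0,i=2
  [13] .##.# => #  t=1,i=2
  [12] .##.. => .  t=0,i=13
  [11] .#.## => #  t=1,i=0
  [10] .#.#. => .  t=1,i=5
  [9] .#..# => .  t=1,i=20
  [8] .#... => .  t=1,i=7
  [7] ..### => #  t=0,i=1
  [6] ..##. => #  t=0,i=12
  [5] ..#.# => #  t=1,i=10
  [4] ..#.. => .  t=5,i=11
  [3] ...## => .  t=0,i=0
  [2] ...#. => #  t=1,i=9
  [1] ....# => #  t=0,i=22
  [0] ..... => .  t=0,i=21
  bits 00100111110000100110100011100110 = 667052262

667052262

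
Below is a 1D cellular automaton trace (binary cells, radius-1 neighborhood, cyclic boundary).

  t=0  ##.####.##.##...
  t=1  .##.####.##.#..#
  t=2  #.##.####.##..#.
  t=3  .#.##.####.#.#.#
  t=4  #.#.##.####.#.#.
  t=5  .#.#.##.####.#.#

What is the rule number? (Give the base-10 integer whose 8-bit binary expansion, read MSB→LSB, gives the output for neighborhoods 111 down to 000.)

226

  [7] ### => #  t=0,i=4
  [6] ##. => #  t=0,i=1
  [5] #.# => #  t=0,i=2
  [4] #.. => .  t=0,i=13
  [3] .## => .  t=0,i=0
  [2] .#. => .  t=1,i=12
  [1] ..# => #  t=0,i=15
  [0] ... => .  t=0,i=14
  bits 11100010 = 226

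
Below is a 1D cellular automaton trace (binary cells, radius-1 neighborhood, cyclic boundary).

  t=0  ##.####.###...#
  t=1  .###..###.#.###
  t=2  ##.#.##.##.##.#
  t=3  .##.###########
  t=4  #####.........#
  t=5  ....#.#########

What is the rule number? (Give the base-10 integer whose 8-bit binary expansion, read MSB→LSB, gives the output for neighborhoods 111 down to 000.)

  nb ###: next=.  (t=0,i=0, bit7=0)
  nb ##.: next=#  (t=0,i=1, bit6=1)
  nb #.#: next=#  (t=0,i=2, bit5=1)
  nb #..: next=.  (t=0,i=11, bit4=0)
  nb .##: next=#  (t=0,i=3, bit3=1)
  nb .#.: next=.  (t=1,i=10, bit2=0)
  nb ..#: next=#  (t=0,i=13, bit1=1)
  nb ...: next=#  (t=0,i=12, bit0=1)
  bits 01101011 = 107

107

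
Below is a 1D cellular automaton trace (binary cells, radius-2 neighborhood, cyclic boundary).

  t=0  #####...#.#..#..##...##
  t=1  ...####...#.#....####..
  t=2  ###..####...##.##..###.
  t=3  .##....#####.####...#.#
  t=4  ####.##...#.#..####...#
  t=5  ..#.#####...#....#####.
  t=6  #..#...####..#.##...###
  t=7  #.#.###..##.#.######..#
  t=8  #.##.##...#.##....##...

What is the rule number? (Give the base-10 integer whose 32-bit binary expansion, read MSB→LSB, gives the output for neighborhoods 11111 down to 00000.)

1500936459

  nb #####: next=.  (t=0,i=0, bit31=0)
  nb ####.: next=#  (t=0,i=3, bit30=1)
  nb ###.#: next=.  (t=2,i=21, bit29=0)
  nb ###..: next=#  (t=0,i=4, bit28=1)
  nb ##.##: next=#  (t=2,i=14, bit27=1)
  nb ##.#.: next=.  (t=7,i=1, bit26=0)
  nb ##..#: next=.  (t=2,i=3, bit25=0)
  nb ##...: next=#  (t=0,i=5, bit24=1)
  nb #.###: next=.  (t=2,i=0, bit23=0)
  nb #.##.: next=#  (t=2,i=15, bit22=1)
  nb #.#.#: next=#  (t=3,i=22, bit21=1)
  nb #.#..: next=#  (t=0,i=10, bit20=1)
  nb #..##: next=.  (t=0,i=15, bit19=0)
  nb #..#.: next=#  (t=0,i=12, bit18=1)
  nb #...#: next=#  (t=0,i=6, bit17=1)
  nb #....: next=.  (t=1,i=14, bit16=0)
  nb .####: next=.  (t=0,i=22, bit15=0)
  nb .###.: next=#  (t=2,i=1, bit14=1)
  nb .##.#: next=#  (t=2,i=13, bit13=1)
  nb .##..: next=#  (t=0,i=17, bit12=1)
  nb .#.##: next=#  (t=3,i=0, bit11=1)
  nb .#.#.: next=.  (t=0,i=9, bit10=0)
  nb .#..#: next=.  (t=0,i=11, bit9=0)
  nb .#...: next=#  (t=1,i=13, bit8=1)
  nb ..###: next=.  (t=0,i=21, bit7=0)
  nb ..##.: next=.  (t=0,i=16, bit6=0)
  nb ..#.#: next=.  (t=0,i=8, bit5=0)
  nb ..#..: next=.  (t=0,i=13, bit4=0)
  nb ...##: next=#  (t=0,i=20, bit3=1)
  nb ...#.: next=.  (t=0,i=7, bit2=0)
  nb ....#: next=#  (t=1,i=1, bit1=1)
  nb .....: next=#  (t=1,i=0, bit0=1)
  bits 01011001011101100111100100001011 = 1500936459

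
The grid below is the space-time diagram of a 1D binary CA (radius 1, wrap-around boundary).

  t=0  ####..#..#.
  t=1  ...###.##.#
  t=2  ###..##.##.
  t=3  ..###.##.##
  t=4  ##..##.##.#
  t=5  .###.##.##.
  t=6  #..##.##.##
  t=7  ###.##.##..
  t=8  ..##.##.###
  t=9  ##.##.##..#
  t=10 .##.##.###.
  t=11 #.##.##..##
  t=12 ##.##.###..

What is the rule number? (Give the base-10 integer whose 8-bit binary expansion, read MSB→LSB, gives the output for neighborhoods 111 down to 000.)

  ###|.  b7=0 t=0,i=1
  ##.|#  b6=1 t=0,i=3
  #.#|#  b5=1 t=0,i=10
  #..|#  b4=1 t=0,i=4
  .##|.  b3=0 t=0,i=0
  .#.|.  b2=0 t=0,i=6
  ..#|#  b1=1 t=0,i=5
  ...|#  b0=1 t=1,i=1
  bits 01110011 = 115

115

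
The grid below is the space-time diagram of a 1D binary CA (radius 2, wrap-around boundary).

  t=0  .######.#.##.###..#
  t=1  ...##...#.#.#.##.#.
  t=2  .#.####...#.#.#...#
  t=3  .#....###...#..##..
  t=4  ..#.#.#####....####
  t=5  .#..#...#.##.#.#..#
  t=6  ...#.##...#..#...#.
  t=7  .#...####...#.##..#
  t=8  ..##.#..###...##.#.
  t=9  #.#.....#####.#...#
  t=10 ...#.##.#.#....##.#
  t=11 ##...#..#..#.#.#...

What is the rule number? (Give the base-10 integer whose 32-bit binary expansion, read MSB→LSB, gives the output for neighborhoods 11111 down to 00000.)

  nb #####: next=#  (t=0,i=3, bit31=1)
  nb ####.: next=.  (t=0,i=5, bit30=0)
  nb ###.#: next=.  (t=0,i=6, bit29=0)
  nb ###..: next=#  (t=0,i=15, bit28=1)
  nb ##.##: next=#  (t=0,i=12, bit27=1)
  nb ##.#.: next=.  (t=0,i=7, bit26=0)
  nb ##..#: next=.  (t=0,i=16, bit25=0)
  nb ##...: next=#  (t=1,i=5, bit24=1)
  nb #.###: next=.  (t=0,i=1, bit23=0)
  nb #.##.: next=#  (t=0,i=10, bit22=1)
  nb #.#.#: next=#  (t=0,i=8, bit21=1)
  nb #.#..: next=.  (t=1,i=17, bit20=0)
  nb #..##: next=.  (t=3,i=14, bit19=0)
  nb #..#.: next=#  (t=0,i=17, bit18=1)
  nb #...#: next=#  (t=1,i=6, bit17=1)
  nb #....: next=.  (t=1,i=0, bit16=0)
  nb .####: next=.  (t=0,i=2, bit15=0)
  nb .###.: next=#  (t=0,i=14, bit14=1)
  nb .##.#: next=.  (t=0,i=11, bit13=0)
  nb .##..: next=#  (t=1,i=4, bit12=1)
  nb .#.##: next=.  (t=0,i=0, bit11=0)
  nb .#.#.: next=.  (t=1,i=9, bit10=0)
  nb .#..#: next=.  (t=3,i=13, bit9=0)
  nb .#...: next=#  (t=1,i=18, bit8=1)
  nb ..###: next=#  (t=3,i=6, bit7=1)
  nb ..##.: next=#  (t=1,i=3, bit6=1)
  nb ..#.#: next=.  (t=0,i=18, bit5=0)
  nb ..#..: next=.  (t=3,i=1, bit4=0)
  nb ...##: next=.  (t=1,i=2, bit3=0)
  nb ...#.: next=.  (t=1,i=7, bit2=0)
  nb ....#: next=#  (t=1,i=1, bit1=1)
  nb .....: next=#  (t=9,i=5, bit0=1)
  bits 10011001011001100101000111000011 = 2573619651

2573619651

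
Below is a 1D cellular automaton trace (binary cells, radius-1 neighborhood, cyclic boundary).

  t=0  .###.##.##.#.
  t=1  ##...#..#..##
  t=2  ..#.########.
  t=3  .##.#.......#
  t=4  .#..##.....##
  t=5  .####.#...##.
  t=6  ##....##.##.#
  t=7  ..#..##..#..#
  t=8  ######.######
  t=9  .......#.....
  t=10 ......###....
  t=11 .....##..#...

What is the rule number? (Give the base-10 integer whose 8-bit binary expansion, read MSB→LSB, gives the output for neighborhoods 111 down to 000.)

  nb ###: next=.  (t=0,i=2, bit7=0)
  nb ##.: next=.  (t=0,i=3, bit6=0)
  nb #.#: next=.  (t=0,i=4, bit5=0)
  nb #..: next=#  (t=0,i=12, bit4=1)
  nb .##: next=#  (t=0,i=1, bit3=1)
  nb .#.: next=#  (t=0,i=11, bit2=1)
  nb ..#: next=#  (t=0,i=0, bit1=1)
  nb ...: next=.  (t=1,i=3, bit0=0)
  bits 00011110 = 30

30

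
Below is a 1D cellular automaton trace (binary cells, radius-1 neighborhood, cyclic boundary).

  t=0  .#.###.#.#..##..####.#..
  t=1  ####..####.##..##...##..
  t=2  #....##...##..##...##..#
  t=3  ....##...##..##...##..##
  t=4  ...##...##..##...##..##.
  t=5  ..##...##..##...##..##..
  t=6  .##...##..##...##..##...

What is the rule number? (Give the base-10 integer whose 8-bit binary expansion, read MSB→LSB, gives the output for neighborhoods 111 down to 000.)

46

  [7] ### => .  t=0,i=4
  [6] ##. => .  t=0,i=5
  [5] #.# => #  t=0,i=2
  [4] #.. => .  t=0,i=10
  [3] .## => #  t=0,i=3
  [2] .#. => #  t=0,i=1
  [1] ..# => #  t=0,i=0
  [0] ... => .  t=0,i=23
  bits 00101110 = 46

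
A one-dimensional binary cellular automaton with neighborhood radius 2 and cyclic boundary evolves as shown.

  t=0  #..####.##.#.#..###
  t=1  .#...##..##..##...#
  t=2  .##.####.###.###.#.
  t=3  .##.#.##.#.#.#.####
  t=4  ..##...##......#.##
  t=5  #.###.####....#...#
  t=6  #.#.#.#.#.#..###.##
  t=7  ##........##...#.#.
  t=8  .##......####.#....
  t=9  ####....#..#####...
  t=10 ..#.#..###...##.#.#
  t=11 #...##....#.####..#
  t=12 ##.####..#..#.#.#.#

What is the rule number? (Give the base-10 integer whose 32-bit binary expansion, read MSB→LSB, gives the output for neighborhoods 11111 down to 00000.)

3884987228

  nb #####: next=#  (t=9,i=13, bit31=1)
  nb ####.: next=#  (t=0,i=5, bit30=1)
  nb ###.#: next=#  (t=0,i=6, bit29=1)
  nb ###..: next=.  (t=0,i=0, bit28=0)
  nb ##.##: next=.  (t=0,i=7, bit27=0)
  nb ##.#.: next=#  (t=0,i=10, bit26=1)
  nb ##..#: next=#  (t=0,i=1, bit25=1)
  nb ##...: next=#  (t=1,i=15, bit24=1)
  nb #.###: next=#  (t=2,i=4, bit23=1)
  nb #.##.: next=.  (t=0,i=8, bit22=0)
  nb #.#.#: next=.  (t=0,i=11, bit21=0)
  nb #.#..: next=#  (t=0,i=13, bit20=1)
  nb #..##: next=.  (t=0,i=2, bit19=0)
  nb #..#.: next=.  (t=10,i=1, bit18=0)
  nb #...#: next=.  (t=1,i=3, bit17=0)
  nb #....: next=.  (t=4,i=10, bit16=0)
  nb .####: next=.  (t=0,i=4, bit15=0)
  nb .###.: next=.  (t=2,i=10, bit14=0)
  nb .##.#: next=#  (t=0,i=9, bit13=1)
  nb .##..: next=#  (t=1,i=6, bit12=1)
  nb .#.##: next=.  (t=3,i=5, bit11=0)
  nb .#.#.: next=.  (t=0,i=12, bit10=0)
  nb .#..#: next=#  (t=0,i=14, bit9=1)
  nb .#...: next=#  (t=1,i=2, bit8=1)
  nb ..###: next=.  (t=0,i=3, bit7=0)
  nb ..##.: next=#  (t=1,i=5, bit6=1)
  nb ..#.#: next=.  (t=1,i=18, bit5=0)
  nb ..#..: next=#  (t=5,i=14, bit4=1)
  nb ...##: next=#  (t=1,i=4, bit3=1)
  nb ...#.: next=#  (t=1,i=17, bit2=1)
  nb ....#: next=.  (t=4,i=13, bit1=0)
  nb .....: next=.  (t=4,i=11, bit0=0)
  bits 11100111100100000011001101011100 = 3884987228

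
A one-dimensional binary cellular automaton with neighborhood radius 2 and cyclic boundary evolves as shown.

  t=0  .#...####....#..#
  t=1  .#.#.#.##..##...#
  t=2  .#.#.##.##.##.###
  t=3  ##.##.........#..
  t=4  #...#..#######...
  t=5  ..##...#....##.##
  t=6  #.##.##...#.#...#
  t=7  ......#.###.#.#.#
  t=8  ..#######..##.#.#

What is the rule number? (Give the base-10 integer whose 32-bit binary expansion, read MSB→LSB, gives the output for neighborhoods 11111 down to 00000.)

  [31] ##### => .  t=4,i=9
  [30] ####. => #  t=0,i=7
  [29] ###.# => .  t=2,i=16
  [28] ###.. => #  t=0,i=8
  [27] ##.## => .  t=2,i=7
  [26] ##.#. => #  t=2,i=0
  [25] ##..# => #  t=1,i=9
  [24] ##... => .  t=0,i=9
  [23] #.### => #  t=2,i=14
  [22] #.##. => .  t=1,i=7
  [21] #.#.# => #  t=1,i=1
  [20] #.#.. => #  t=0,i=1
  [19] #..## => .  t=1,i=10
  [18] #..#. => .  t=0,i=15
  [17] #...# => #  t=0,i=3
  [16] #.... => .  t=0,i=10
  [15] .#### => .  t=0,i=6
  [14] .###. => .  t=2,i=15
  [13] .##.# => .  t=2,i=6
  [12] .##.. => #  t=1,i=8
  [11] .#.## => #  t=1,i=6
  [10] .#.#. => .  t=0,i=0
  [9] .#..# => .  t=0,i=14
  [8] .#... => .  t=0,i=2
  [7] ..### => #  t=0,i=5
  [6] ..##. => #  t=1,i=11
  [5] ..#.# => #  t=0,i=16
  [4] ..#.. => .  t=0,i=13
  [3] ...## => .  t=0,i=4
  [2] ...#. => #  t=0,i=12
  [1] ....# => #  t=0,i=11
  [0] ..... => #  t=3,i=7
  bits 01010110101100100001100011100111 = 1454512359

1454512359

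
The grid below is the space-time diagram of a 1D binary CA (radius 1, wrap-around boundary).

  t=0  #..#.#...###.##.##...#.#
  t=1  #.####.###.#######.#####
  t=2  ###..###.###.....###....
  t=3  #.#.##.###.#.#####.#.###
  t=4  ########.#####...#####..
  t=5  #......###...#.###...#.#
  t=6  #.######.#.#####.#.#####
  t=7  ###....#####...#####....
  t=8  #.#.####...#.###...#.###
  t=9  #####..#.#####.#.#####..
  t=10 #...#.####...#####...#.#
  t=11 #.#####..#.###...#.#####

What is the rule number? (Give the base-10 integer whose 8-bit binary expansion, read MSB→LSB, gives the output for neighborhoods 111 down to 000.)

111

  ###|.  b7=0 t=0,i=10
  ##.|#  b6=1 t=0,i=0
  #.#|#  b5=1 t=0,i=4
  #..|.  b4=0 t=0,i=1
  .##|#  b3=1 t=0,i=9
  .#.|#  b2=1 t=0,i=3
  ..#|#  b1=1 t=0,i=2
  ...|#  b0=1 t=0,i=7
  bits 01101111 = 111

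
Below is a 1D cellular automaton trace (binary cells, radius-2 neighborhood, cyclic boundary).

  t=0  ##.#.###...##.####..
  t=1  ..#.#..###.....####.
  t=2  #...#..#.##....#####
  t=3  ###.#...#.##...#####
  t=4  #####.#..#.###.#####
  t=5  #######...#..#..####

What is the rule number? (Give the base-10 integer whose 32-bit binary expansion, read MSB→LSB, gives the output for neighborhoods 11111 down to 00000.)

  nb #####: next=#  (t=2,i=17, bit31=1)
  nb ####.: next=#  (t=0,i=16, bit30=1)
  nb ###.#: next=#  (t=3,i=2, bit29=1)
  nb ###..: next=#  (t=0,i=7, bit28=1)
  nb ##.##: next=.  (t=0,i=13, bit27=0)
  nb ##.#.: next=#  (t=0,i=2, bit26=1)
  nb ##..#: next=#  (t=0,i=18, bit25=1)
  nb ##...: next=#  (t=0,i=8, bit24=1)
  nb #.###: next=.  (t=0,i=5, bit23=0)
  nb #.##.: next=.  (t=2,i=9, bit22=0)
  nb #.#.#: next=.  (t=0,i=3, bit21=0)
  nb #.#..: next=#  (t=1,i=4, bit20=1)
  nb #..##: next=.  (t=0,i=19, bit19=0)
  nb #..#.: next=.  (t=2,i=6, bit18=0)
  nb #...#: next=#  (t=0,i=9, bit17=1)
  nb #....: next=.  (t=1,i=11, bit16=0)
  nb .####: next=#  (t=0,i=15, bit15=1)
  nb .###.: next=.  (t=0,i=6, bit14=0)
  nb .##.#: next=.  (t=0,i=1, bit13=0)
  nb .##..: next=#  (t=2,i=10, bit12=1)
  nb .#.##: next=#  (t=0,i=4, bit11=1)
  nb .#.#.: next=.  (t=1,i=3, bit10=0)
  nb .#..#: next=.  (t=1,i=5, bit9=0)
  nb .#...: next=.  (t=3,i=5, bit8=0)
  nb ..###: next=#  (t=1,i=7, bit7=1)
  nb ..##.: next=.  (t=0,i=0, bit6=0)
  nb ..#.#: next=.  (t=1,i=2, bit5=0)
  nb ..#..: next=#  (t=2,i=4, bit4=1)
  nb ...##: next=.  (t=0,i=10, bit3=0)
  nb ...#.: next=.  (t=1,i=1, bit2=0)
  nb ....#: next=.  (t=1,i=13, bit1=0)
  nb .....: next=.  (t=1,i=12, bit0=0)
  bits 11110111000100101001100010010000 = 4145191056

4145191056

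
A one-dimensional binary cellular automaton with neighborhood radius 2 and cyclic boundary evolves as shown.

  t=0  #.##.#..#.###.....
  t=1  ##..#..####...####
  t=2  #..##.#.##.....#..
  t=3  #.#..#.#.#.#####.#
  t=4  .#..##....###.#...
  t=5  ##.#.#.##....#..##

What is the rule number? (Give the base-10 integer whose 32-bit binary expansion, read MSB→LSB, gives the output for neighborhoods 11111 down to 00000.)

  [31] ##### => .  t=1,i=16
  [30] ####. => #  t=1,i=0
  [29] ###.# => .  t=3,i=15
  [28] ###.. => .  t=0,i=12
  [27] ##.## => .  t=3,i=16
  [26] ##.#. => #  t=0,i=4
  [25] ##..# => .  t=1,i=2
  [24] ##... => .  t=0,i=13
  [23] #.### => #  t=0,i=10
  [22] #.##. => .  t=0,i=2
  [21] #.#.# => .  t=2,i=6
  [20] #.#.. => .  t=0,i=5
  [19] #..## => #  t=1,i=6
  [18] #..#. => #  t=0,i=7
  [17] #...# => .  t=1,i=12
  [16] #.... => #  t=0,i=14
  [15] .#### => #  t=1,i=8
  [14] .###. => .  t=0,i=11
  [13] .##.# => .  t=0,i=3
  [12] .##.. => #  t=2,i=9
  [11] .#.## => #  t=0,i=1
  [10] .#.#. => .  t=3,i=6
  [9] .#..# => .  t=0,i=6
  [8] .#... => .  t=4,i=15
  [7] ..### => .  t=1,i=7
  [6] ..##. => .  t=2,i=3
  [5] ..#.# => #  t=0,i=0
  [4] ..#.. => #  t=1,i=4
  [3] ...## => .  t=1,i=13
  [2] ...#. => #  t=0,i=17
  [1] ....# => #  t=0,i=16
  [0] ..... => #  t=0,i=15
  bits 01000100100011011001100000110111 = 1150130231

1150130231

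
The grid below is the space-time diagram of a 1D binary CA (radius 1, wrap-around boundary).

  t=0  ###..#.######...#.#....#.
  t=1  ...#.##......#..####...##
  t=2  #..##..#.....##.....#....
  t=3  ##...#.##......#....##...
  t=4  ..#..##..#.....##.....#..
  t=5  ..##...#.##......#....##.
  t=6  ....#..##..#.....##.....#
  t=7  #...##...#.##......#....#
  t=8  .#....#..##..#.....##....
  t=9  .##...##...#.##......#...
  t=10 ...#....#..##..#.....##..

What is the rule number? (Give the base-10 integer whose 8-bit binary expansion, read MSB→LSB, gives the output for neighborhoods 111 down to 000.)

52

  [7] ### => .  t=0,i=1
  [6] ##. => .  t=0,i=2
  [5] #.# => #  t=0,i=6
  [4] #.. => #  t=0,i=3
  [3] .## => .  t=0,i=0
  [2] .#. => #  t=0,i=5
  [1] ..# => .  t=0,i=4
  [0] ... => .  t=0,i=14
  bits 00110100 = 52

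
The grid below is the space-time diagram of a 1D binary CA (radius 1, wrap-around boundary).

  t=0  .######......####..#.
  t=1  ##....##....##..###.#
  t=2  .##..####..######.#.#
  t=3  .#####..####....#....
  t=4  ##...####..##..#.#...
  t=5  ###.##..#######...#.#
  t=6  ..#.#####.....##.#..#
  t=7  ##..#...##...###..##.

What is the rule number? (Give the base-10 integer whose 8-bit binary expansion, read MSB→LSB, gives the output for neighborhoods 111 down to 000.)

90

  ### -> .   bit 7 = 0  t=0,i=2
  ##. -> #   bit 6 = 1  t=0,i=6
  #.# -> .   bit 5 = 0  t=1,i=19
  #.. -> #   bit 4 = 1  t=0,i=7
  .## -> #   bit 3 = 1  t=0,i=1
  .#. -> .   bit 2 = 0  t=0,i=19
  ..# -> #   bit 1 = 1  t=0,i=0
  ... -> .   bit 0 = 0  t=0,i=8
  bits 01011010 = 90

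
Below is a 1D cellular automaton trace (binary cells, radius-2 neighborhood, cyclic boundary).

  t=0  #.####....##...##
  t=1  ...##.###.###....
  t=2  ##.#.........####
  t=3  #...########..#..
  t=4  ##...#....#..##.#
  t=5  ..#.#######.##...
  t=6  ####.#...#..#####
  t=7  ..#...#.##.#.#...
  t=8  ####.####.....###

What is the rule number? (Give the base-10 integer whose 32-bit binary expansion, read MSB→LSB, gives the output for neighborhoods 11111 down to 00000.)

  nb #####: next=.  (t=2,i=15, bit31=0)
  nb ####.: next=#  (t=0,i=4, bit30=1)
  nb ###.#: next=.  (t=0,i=0, bit29=0)
  nb ###..: next=.  (t=0,i=5, bit28=0)
  nb ##.##: next=.  (t=0,i=1, bit27=0)
  nb ##.#.: next=.  (t=2,i=2, bit26=0)
  nb ##..#: next=.  (t=3,i=12, bit25=0)
  nb ##...: next=#  (t=0,i=6, bit24=1)
  nb #.###: next=.  (t=0,i=2, bit23=0)
  nb #.##.: next=#  (t=5,i=12, bit22=1)
  nb #.#.#: next=.  (t=7,i=11, bit21=0)
  nb #.#..: next=.  (t=2,i=3, bit20=0)
  nb #..##: next=#  (t=4,i=12, bit19=1)
  nb #..#.: next=#  (t=3,i=13, bit18=1)
  nb #...#: next=.  (t=0,i=13, bit17=0)
  nb #....: next=#  (t=0,i=7, bit16=1)
  nb .####: next=#  (t=0,i=3, bit15=1)
  nb .###.: next=.  (t=0,i=16, bit14=0)
  nb .##.#: next=.  (t=1,i=4, bit13=0)
  nb .##..: next=#  (t=0,i=11, bit12=1)
  nb .#.##: next=#  (t=5,i=3, bit11=1)
  nb .#.#.: next=.  (t=7,i=12, bit10=0)
  nb .#..#: next=.  (t=3,i=15, bit9=0)
  nb .#...: next=#  (t=2,i=4, bit8=1)
  nb ..###: next=.  (t=0,i=15, bit7=0)
  nb ..##.: next=#  (t=0,i=10, bit6=1)
  nb ..#.#: next=#  (t=5,i=2, bit5=1)
  nb ..#..: next=#  (t=3,i=0, bit4=1)
  nb ...##: next=.  (t=0,i=9, bit3=0)
  nb ...#.: next=#  (t=4,i=4, bit2=1)
  nb ....#: next=#  (t=0,i=8, bit1=1)
  nb .....: next=#  (t=1,i=0, bit0=1)
  bits 01000001010011011001100101110111 = 1095604599

1095604599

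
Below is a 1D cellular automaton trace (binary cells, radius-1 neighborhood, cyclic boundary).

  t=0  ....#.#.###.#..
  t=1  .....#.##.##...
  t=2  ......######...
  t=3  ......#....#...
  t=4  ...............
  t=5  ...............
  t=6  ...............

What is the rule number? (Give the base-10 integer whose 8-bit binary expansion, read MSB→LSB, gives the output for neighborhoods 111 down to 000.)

104

  ###|.  b7=0 t=0,i=9
  ##.|#  b6=1 t=0,i=10
  #.#|#  b5=1 t=0,i=5
  #..|.  b4=0 t=0,i=13
  .##|#  b3=1 t=0,i=8
  .#.|.  b2=0 t=0,i=4
  ..#|.  b1=0 t=0,i=3
  ...|.  b0=0 t=0,i=0
  bits 01101000 = 104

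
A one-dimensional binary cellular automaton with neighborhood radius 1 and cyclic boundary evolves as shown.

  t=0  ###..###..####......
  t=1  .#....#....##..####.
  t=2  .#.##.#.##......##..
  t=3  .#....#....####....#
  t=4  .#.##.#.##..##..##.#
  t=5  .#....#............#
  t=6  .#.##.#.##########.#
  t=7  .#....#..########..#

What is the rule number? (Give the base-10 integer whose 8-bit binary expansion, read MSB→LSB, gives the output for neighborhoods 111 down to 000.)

  nb ###: next=#  (t=0,i=1, bit7=1)
  nb ##.: next=.  (t=0,i=2, bit6=0)
  nb #.#: next=.  (t=2,i=2, bit5=0)
  nb #..: next=.  (t=0,i=3, bit4=0)
  nb .##: next=.  (t=0,i=0, bit3=0)
  nb .#.: next=#  (t=1,i=1, bit2=1)
  nb ..#: next=.  (t=0,i=4, bit1=0)
  nb ...: next=#  (t=0,i=15, bit0=1)
  bits 10000101 = 133

133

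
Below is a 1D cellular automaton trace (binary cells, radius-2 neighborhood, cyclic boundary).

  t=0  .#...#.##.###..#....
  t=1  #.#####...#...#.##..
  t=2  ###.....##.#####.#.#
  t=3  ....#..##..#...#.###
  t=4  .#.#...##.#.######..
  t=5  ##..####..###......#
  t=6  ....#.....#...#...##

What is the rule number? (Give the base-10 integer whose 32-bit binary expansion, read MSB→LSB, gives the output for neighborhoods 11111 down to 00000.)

  nb #####: next=.  (t=1,i=4, bit31=0)
  nb ####.: next=.  (t=1,i=5, bit30=0)
  nb ###.#: next=#  (t=2,i=15, bit29=1)
  nb ###..: next=.  (t=0,i=12, bit28=0)
  nb ##.##: next=.  (t=0,i=9, bit27=0)
  nb ##.#.: next=.  (t=2,i=16, bit26=0)
  nb ##..#: next=.  (t=0,i=13, bit25=0)
  nb ##...: next=.  (t=1,i=7, bit24=0)
  nb #.###: next=#  (t=0,i=10, bit23=1)
  nb #.##.: next=.  (t=0,i=7, bit22=0)
  nb #.#.#: next=#  (t=2,i=17, bit21=1)
  nb #.#..: next=.  (t=4,i=3, bit20=0)
  nb #..##: next=.  (t=3,i=6, bit19=0)
  nb #..#.: next=#  (t=0,i=14, bit18=1)
  nb #...#: next=#  (t=0,i=3, bit17=1)
  nb #....: next=#  (t=0,i=17, bit16=1)
  nb .####: next=.  (t=1,i=3, bit15=0)
  nb .###.: next=.  (t=0,i=11, bit14=0)
  nb .##.#: next=.  (t=0,i=8, bit13=0)
  nb .##..: next=#  (t=1,i=17, bit12=1)
  nb .#.##: next=#  (t=0,i=6, bit11=1)
  nb .#.#.: next=.  (t=4,i=2, bit10=0)
  nb .#..#: next=.  (t=3,i=5, bit9=0)
  nb .#...: next=#  (t=0,i=2, bit8=1)
  nb ..###: next=#  (t=5,i=4, bit7=1)
  nb ..##.: next=#  (t=2,i=8, bit6=1)
  nb ..#.#: next=#  (t=0,i=5, bit5=1)
  nb ..#..: next=.  (t=0,i=1, bit4=0)
  nb ...##: next=#  (t=2,i=7, bit3=1)
  nb ...#.: next=#  (t=0,i=0, bit2=1)
  nb ....#: next=.  (t=0,i=19, bit1=0)
  nb .....: next=.  (t=0,i=18, bit0=0)
  bits 00100000101001110001100111101100 = 547822060

547822060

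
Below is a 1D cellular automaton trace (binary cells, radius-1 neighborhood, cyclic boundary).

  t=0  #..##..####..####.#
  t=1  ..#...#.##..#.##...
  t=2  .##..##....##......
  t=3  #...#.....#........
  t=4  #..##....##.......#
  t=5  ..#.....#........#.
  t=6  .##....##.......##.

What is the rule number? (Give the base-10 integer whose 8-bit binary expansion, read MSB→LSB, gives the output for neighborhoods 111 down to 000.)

  ### -> #   bit 7 = 1  t=0,i=8
  ##. -> .   bit 6 = 0  t=0,i=0
  #.# -> .   bit 5 = 0  t=0,i=17
  #.. -> .   bit 4 = 0  t=0,i=1
  .## -> .   bit 3 = 0  t=0,i=3
  .#. -> #   bit 2 = 1  t=1,i=2
  ..# -> #   bit 1 = 1  t=0,i=2
  ... -> .   bit 0 = 0  t=1,i=0
  bits 10000110 = 134

134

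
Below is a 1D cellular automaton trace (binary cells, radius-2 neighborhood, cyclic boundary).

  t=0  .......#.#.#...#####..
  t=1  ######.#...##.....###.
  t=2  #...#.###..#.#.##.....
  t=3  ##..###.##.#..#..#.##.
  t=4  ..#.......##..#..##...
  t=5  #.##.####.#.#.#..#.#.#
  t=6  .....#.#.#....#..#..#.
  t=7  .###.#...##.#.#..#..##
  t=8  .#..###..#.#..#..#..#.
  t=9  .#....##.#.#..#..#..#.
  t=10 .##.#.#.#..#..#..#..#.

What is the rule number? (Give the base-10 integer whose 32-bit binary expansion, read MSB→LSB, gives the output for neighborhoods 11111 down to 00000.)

1469057395

  ##### -> .   bit 31 = 0  t=0,i=17
  ####. -> #   bit 30 = 1  t=0,i=18
  ###.# -> .   bit 29 = 0  t=1,i=5
  ###.. -> #   bit 28 = 1  t=0,i=19
  ##.## -> .   bit 27 = 0  t=1,i=21
  ##.#. -> #   bit 26 = 1  t=1,i=6
  ##..# -> #   bit 25 = 1  t=2,i=9
  ##... -> #   bit 24 = 1  t=0,i=20
  #.### -> #   bit 23 = 1  t=1,i=0
  #.##. -> .   bit 22 = 0  t=2,i=15
  #.#.# -> .   bit 21 = 0  t=0,i=9
  #.#.. -> #   bit 20 = 1  t=0,i=11
  #..## -> .   bit 19 = 0  t=3,i=3
  #..#. -> .   bit 18 = 0  t=2,i=10
  #...# -> .   bit 17 = 0  t=0,i=13
  #.... -> .   bit 16 = 0  t=0,i=21
  .#### -> .   bit 15 = 0  t=0,i=16
  .###. -> .   bit 14 = 0  t=1,i=19
  .##.# -> .   bit 13 = 0  t=3,i=9
  .##.. -> .   bit 12 = 0  t=1,i=12
  .#.## -> #   bit 11 = 1  t=2,i=5
  .#.#. -> .   bit 10 = 0  t=0,i=8
  .#..# -> .   bit 9 = 0  t=3,i=12
  .#... -> #   bit 8 = 1  t=0,i=12
  ..### -> .   bit 7 = 0  t=0,i=15
  ..##. -> #   bit 6 = 1  t=1,i=11
  ..#.# -> #   bit 5 = 1  t=0,i=7
  ..#.. -> #   bit 4 = 1  t=2,i=0
  ...## -> .   bit 3 = 0  t=0,i=14
  ...#. -> .   bit 2 = 0  t=0,i=6
  ....# -> #   bit 1 = 1  t=0,i=5
  ..... -> #   bit 0 = 1  t=0,i=0
  bits 01010111100100000000100101110011 = 1469057395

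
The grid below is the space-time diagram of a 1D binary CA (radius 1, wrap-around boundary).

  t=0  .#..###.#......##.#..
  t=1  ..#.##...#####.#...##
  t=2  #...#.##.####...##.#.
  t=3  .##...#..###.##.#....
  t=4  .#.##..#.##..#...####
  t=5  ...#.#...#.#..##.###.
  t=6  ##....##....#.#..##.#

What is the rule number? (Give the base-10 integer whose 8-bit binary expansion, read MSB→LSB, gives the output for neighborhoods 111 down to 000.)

153

  nb ###: next=#  (t=0,i=5, bit7=1)
  nb ##.: next=.  (t=0,i=6, bit6=0)
  nb #.#: next=.  (t=0,i=7, bit5=0)
  nb #..: next=#  (t=0,i=2, bit4=1)
  nb .##: next=#  (t=0,i=4, bit3=1)
  nb .#.: next=.  (t=0,i=1, bit2=0)
  nb ..#: next=.  (t=0,i=0, bit1=0)
  nb ...: next=#  (t=0,i=10, bit0=1)
  bits 10011001 = 153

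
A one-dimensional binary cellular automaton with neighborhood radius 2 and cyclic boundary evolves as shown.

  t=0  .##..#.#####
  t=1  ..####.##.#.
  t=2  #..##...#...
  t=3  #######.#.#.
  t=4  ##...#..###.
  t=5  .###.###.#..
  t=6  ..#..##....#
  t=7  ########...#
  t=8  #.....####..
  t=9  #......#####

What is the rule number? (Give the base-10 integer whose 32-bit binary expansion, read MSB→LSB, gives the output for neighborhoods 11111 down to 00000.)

  #####|.  b31=0 t=0,i=9
  ####.|#  b30=1 t=0,i=10
  ###.#|.  b29=0 t=0,i=11
  ###..|#  b28=1 t=7,i=7
  ##.##|.  b27=0 t=0,i=0
  ##.#.|.  b26=0 t=1,i=9
  ##..#|#  b25=1 t=0,i=3
  ##...|#  b24=1 t=2,i=5
  #.###|#  b23=1 t=0,i=7
  #.##.|.  b22=0 t=0,i=1
  #.#.#|#  b21=1 t=3,i=8
  #.#..|.  b20=0 t=1,i=10
  #..##|#  b19=1 t=2,i=2
  #..#.|#  b18=1 t=0,i=4
  #...#|#  b17=1 t=1,i=0
  #....|.  b16=0 t=6,i=8
  .####|#  b15=1 t=0,i=8
  .###.|#  b14=1 t=4,i=9
  .##.#|#  b13=1 t=1,i=8
  .##..|#  b12=1 t=0,i=2
  .#.##|.  b11=0 t=0,i=6
  .#.#.|#  b10=1 t=3,i=9
  .#..#|#  b9=1 t=2,i=1
  .#...|.  b8=0 t=1,i=11
  ..###|.  b7=0 t=1,i=2
  ..##.|#  b6=1 t=2,i=3
  ..#.#|#  b5=1 t=0,i=5
  ..#..|#  b4=1 t=2,i=0
  ...##|.  b3=0 t=1,i=1
  ...#.|.  b2=0 t=2,i=7
  ....#|.  b1=0 t=6,i=9
  .....|.  b0=0 t=8,i=3
  bits 01010011101011101111011001110000 = 1403975280

1403975280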